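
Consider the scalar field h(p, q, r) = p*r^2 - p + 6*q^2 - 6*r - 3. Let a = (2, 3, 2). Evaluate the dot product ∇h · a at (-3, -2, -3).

∂h/∂p = r^2 - 1
∂h/∂q = 12*q
∂h/∂r = 2*p*r - 6
∇h at (-3, -2, -3) = (8, -24, 12)
∇h · a = (8)(2) + (-24)(3) + (12)(2) = -32

-32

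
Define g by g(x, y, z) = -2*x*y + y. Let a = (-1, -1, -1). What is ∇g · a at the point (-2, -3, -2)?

-11

∂g/∂x = -2*y
∂g/∂y = -2*x + 1
∂g/∂z = 0
∇g at (-2, -3, -2) = (6, 5, 0)
∇g · a = (6)(-1) + (5)(-1) + (0)(-1) = -11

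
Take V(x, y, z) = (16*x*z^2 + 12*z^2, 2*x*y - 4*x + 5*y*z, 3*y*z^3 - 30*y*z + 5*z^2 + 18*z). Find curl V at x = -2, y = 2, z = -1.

(∇×V)₁ = ∂V₃/∂y − ∂V₂/∂z = -5*y + 3*z^3 - 30*z
(∇×V)₂ = ∂V₁/∂z − ∂V₃/∂x = 32*x*z + 24*z
(∇×V)₃ = ∂V₂/∂x − ∂V₁/∂y = 2*y - 4
∇×V = (-5*y + 3*z^3 - 30*z, 32*x*z + 24*z, 2*y - 4)
At (-2, 2, -1): (17, 40, 0).

(17, 40, 0)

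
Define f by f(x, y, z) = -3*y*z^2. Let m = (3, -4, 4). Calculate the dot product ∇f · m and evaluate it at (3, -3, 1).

84

∂f/∂x = 0
∂f/∂y = -3*z^2
∂f/∂z = -6*y*z
∇f at (3, -3, 1) = (0, -3, 18)
∇f · m = (0)(3) + (-3)(-4) + (18)(4) = 84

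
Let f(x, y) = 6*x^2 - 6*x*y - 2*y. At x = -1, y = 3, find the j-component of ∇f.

4

(∇f)_2 = ∂f/∂y = -6*x - 2
At (-1, 3): 4.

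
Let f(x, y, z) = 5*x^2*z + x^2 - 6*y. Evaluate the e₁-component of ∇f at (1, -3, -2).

(∇f)_1 = ∂f/∂x = 10*x*z + 2*x
At (1, -3, -2): -18.

-18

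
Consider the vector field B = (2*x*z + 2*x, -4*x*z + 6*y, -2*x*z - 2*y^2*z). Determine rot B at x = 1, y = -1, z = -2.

(-4, -2, 8)

(∇×B)₁ = ∂B₃/∂y − ∂B₂/∂z = 4*x - 4*y*z
(∇×B)₂ = ∂B₁/∂z − ∂B₃/∂x = 2*x + 2*z
(∇×B)₃ = ∂B₂/∂x − ∂B₁/∂y = -4*z
∇×B = (4*x - 4*y*z, 2*x + 2*z, -4*z)
At (1, -1, -2): (-4, -2, 8).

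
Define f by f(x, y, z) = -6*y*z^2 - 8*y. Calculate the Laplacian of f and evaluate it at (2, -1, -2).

∂²f/∂x² = 0
∂²f/∂y² = 0
∂²f/∂z² = -12*y
∇²f = -12*y
At (2, -1, -2): 12.

12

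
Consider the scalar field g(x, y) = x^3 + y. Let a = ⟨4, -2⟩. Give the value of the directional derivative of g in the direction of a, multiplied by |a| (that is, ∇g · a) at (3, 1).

∂g/∂x = 3*x^2
∂g/∂y = 1
∇g at (3, 1) = (27, 1)
∇g · a = (27)(4) + (1)(-2) = 106

106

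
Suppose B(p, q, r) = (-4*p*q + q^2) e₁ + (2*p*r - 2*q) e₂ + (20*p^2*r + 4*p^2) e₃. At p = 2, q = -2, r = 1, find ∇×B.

(-4, -96, 14)

(∇×B)₁ = ∂B₃/∂q − ∂B₂/∂r = -2*p
(∇×B)₂ = ∂B₁/∂r − ∂B₃/∂p = -40*p*r - 8*p
(∇×B)₃ = ∂B₂/∂p − ∂B₁/∂q = 4*p - 2*q + 2*r
∇×B = (-2*p, -40*p*r - 8*p, 4*p - 2*q + 2*r)
At (2, -2, 1): (-4, -96, 14).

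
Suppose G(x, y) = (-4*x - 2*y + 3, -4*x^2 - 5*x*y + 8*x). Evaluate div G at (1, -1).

∂G₁/∂x = -4
∂G₂/∂y = -5*x
∇·G = -5*x - 4
At (1, -1): -9.

-9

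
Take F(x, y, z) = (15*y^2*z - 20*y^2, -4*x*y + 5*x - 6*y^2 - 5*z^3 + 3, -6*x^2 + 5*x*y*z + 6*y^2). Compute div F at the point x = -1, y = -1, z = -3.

21

∂F₁/∂x = 0
∂F₂/∂y = -4*x - 12*y
∂F₃/∂z = 5*x*y
∇·F = 5*x*y - 4*x - 12*y
At (-1, -1, -3): 21.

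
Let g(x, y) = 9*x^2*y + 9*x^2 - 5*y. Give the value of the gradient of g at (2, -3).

∂g/∂x = 18*x*y + 18*x
∂g/∂y = 9*x^2 - 5
∇g = (18*x*y + 18*x, 9*x^2 - 5)
At (2, -3): (-72, 31).

(-72, 31)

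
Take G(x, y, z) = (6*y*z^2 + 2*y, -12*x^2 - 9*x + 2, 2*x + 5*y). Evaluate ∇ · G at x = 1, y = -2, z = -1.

0

∂G₁/∂x = 0
∂G₂/∂y = 0
∂G₃/∂z = 0
∇·G = 0
At (1, -2, -1): 0.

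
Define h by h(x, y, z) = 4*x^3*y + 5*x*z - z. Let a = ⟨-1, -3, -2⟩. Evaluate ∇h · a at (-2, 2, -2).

∂h/∂x = 12*x^2*y + 5*z
∂h/∂y = 4*x^3
∂h/∂z = 5*x - 1
∇h at (-2, 2, -2) = (86, -32, -11)
∇h · a = (86)(-1) + (-32)(-3) + (-11)(-2) = 32

32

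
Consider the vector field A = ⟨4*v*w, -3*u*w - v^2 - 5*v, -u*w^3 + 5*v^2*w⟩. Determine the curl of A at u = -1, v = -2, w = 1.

(-23, -7, -7)

(∇×A)₁ = ∂A₃/∂v − ∂A₂/∂w = 3*u + 10*v*w
(∇×A)₂ = ∂A₁/∂w − ∂A₃/∂u = 4*v + w^3
(∇×A)₃ = ∂A₂/∂u − ∂A₁/∂v = -7*w
∇×A = (3*u + 10*v*w, 4*v + w^3, -7*w)
At (-1, -2, 1): (-23, -7, -7).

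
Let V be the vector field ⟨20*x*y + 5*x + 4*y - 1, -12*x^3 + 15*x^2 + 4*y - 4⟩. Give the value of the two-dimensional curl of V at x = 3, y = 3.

-298

∂V₂/∂x = -36*x^2 + 30*x
∂V₁/∂y = 20*x + 4
Scalar curl = -36*x^2 + 10*x - 4
At (3, 3): -298.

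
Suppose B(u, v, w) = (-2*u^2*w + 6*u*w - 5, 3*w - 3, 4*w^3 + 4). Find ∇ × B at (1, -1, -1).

(∇×B)₁ = ∂B₃/∂v − ∂B₂/∂w = -3
(∇×B)₂ = ∂B₁/∂w − ∂B₃/∂u = -2*u^2 + 6*u
(∇×B)₃ = ∂B₂/∂u − ∂B₁/∂v = 0
∇×B = (-3, -2*u^2 + 6*u, 0)
At (1, -1, -1): (-3, 4, 0).

(-3, 4, 0)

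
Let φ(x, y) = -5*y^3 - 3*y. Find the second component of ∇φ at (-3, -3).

-138

(∇φ)_2 = ∂φ/∂y = -15*y^2 - 3
At (-3, -3): -138.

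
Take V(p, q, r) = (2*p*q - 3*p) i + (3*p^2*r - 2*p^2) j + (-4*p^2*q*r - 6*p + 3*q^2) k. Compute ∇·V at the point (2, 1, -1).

-17

∂V₁/∂p = 2*q - 3
∂V₂/∂q = 0
∂V₃/∂r = -4*p^2*q
∇·V = -4*p^2*q + 2*q - 3
At (2, 1, -1): -17.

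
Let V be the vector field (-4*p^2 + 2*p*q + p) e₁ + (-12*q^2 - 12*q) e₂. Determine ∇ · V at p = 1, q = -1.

3

∂V₁/∂p = -8*p + 2*q + 1
∂V₂/∂q = -24*q - 12
∇·V = -8*p - 22*q - 11
At (1, -1): 3.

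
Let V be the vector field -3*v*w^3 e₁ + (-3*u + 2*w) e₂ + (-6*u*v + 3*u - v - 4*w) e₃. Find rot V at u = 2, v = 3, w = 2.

(-15, -93, 21)

(∇×V)₁ = ∂V₃/∂v − ∂V₂/∂w = -6*u - 3
(∇×V)₂ = ∂V₁/∂w − ∂V₃/∂u = -9*v*w^2 + 6*v - 3
(∇×V)₃ = ∂V₂/∂u − ∂V₁/∂v = 3*w^3 - 3
∇×V = (-6*u - 3, -9*v*w^2 + 6*v - 3, 3*w^3 - 3)
At (2, 3, 2): (-15, -93, 21).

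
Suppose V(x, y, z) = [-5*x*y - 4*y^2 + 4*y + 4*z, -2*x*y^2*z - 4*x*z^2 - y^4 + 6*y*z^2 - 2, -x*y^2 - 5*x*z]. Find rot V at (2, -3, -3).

(-108, -2, 0)

(∇×V)₁ = ∂V₃/∂y − ∂V₂/∂z = 2*x*y^2 - 2*x*y + 8*x*z - 12*y*z
(∇×V)₂ = ∂V₁/∂z − ∂V₃/∂x = y^2 + 5*z + 4
(∇×V)₃ = ∂V₂/∂x − ∂V₁/∂y = 5*x - 2*y^2*z + 8*y - 4*z^2 - 4
∇×V = (2*x*y^2 - 2*x*y + 8*x*z - 12*y*z, y^2 + 5*z + 4, 5*x - 2*y^2*z + 8*y - 4*z^2 - 4)
At (2, -3, -3): (-108, -2, 0).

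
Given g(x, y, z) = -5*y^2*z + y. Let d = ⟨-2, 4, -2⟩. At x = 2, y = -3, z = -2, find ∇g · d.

∂g/∂x = 0
∂g/∂y = -10*y*z + 1
∂g/∂z = -5*y^2
∇g at (2, -3, -2) = (0, -59, -45)
∇g · d = (0)(-2) + (-59)(4) + (-45)(-2) = -146

-146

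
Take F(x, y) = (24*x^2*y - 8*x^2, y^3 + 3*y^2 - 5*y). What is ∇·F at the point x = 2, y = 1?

∂F₁/∂x = 48*x*y - 16*x
∂F₂/∂y = 3*y^2 + 6*y - 5
∇·F = 48*x*y - 16*x + 3*y^2 + 6*y - 5
At (2, 1): 68.

68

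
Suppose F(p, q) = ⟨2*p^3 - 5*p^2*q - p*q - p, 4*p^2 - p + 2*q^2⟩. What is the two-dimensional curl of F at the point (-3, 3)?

∂F₂/∂p = 8*p - 1
∂F₁/∂q = -5*p^2 - p
Scalar curl = 5*p^2 + 9*p - 1
At (-3, 3): 17.

17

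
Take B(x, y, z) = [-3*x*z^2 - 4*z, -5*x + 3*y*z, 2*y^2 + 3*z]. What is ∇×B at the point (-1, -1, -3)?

(∇×B)₁ = ∂B₃/∂y − ∂B₂/∂z = y
(∇×B)₂ = ∂B₁/∂z − ∂B₃/∂x = -6*x*z - 4
(∇×B)₃ = ∂B₂/∂x − ∂B₁/∂y = -5
∇×B = (y, -6*x*z - 4, -5)
At (-1, -1, -3): (-1, -22, -5).

(-1, -22, -5)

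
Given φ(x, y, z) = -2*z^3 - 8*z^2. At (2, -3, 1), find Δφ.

-28

∂²φ/∂x² = 0
∂²φ/∂y² = 0
∂²φ/∂z² = -4*(3*z + 4)
∇²φ = -12*z - 16
At (2, -3, 1): -28.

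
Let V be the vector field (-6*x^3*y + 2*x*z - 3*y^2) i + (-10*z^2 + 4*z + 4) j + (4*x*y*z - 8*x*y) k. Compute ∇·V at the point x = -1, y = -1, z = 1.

24

∂V₁/∂x = -18*x^2*y + 2*z
∂V₂/∂y = 0
∂V₃/∂z = 4*x*y
∇·V = -18*x^2*y + 4*x*y + 2*z
At (-1, -1, 1): 24.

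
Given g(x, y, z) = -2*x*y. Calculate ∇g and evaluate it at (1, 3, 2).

∂g/∂x = -2*y
∂g/∂y = -2*x
∂g/∂z = 0
∇g = (-2*y, -2*x, 0)
At (1, 3, 2): (-6, -2, 0).

(-6, -2, 0)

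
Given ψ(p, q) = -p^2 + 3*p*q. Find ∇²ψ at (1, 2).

-2

∂²ψ/∂p² = -2
∂²ψ/∂q² = 0
∇²ψ = -2
At (1, 2): -2.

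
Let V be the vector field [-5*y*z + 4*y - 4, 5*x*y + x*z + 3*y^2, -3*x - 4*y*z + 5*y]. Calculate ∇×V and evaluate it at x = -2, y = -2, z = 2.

(∇×V)₁ = ∂V₃/∂y − ∂V₂/∂z = -x - 4*z + 5
(∇×V)₂ = ∂V₁/∂z − ∂V₃/∂x = -5*y + 3
(∇×V)₃ = ∂V₂/∂x − ∂V₁/∂y = 5*y + 6*z - 4
∇×V = (-x - 4*z + 5, -5*y + 3, 5*y + 6*z - 4)
At (-2, -2, 2): (-1, 13, -2).

(-1, 13, -2)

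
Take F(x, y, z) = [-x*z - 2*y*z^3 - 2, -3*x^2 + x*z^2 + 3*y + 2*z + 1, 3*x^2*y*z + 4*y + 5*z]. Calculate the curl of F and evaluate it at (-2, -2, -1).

(∇×F)₁ = ∂F₃/∂y − ∂F₂/∂z = 3*x^2*z - 2*x*z + 2
(∇×F)₂ = ∂F₁/∂z − ∂F₃/∂x = -6*x*y*z - x - 6*y*z^2
(∇×F)₃ = ∂F₂/∂x − ∂F₁/∂y = -6*x + 2*z^3 + z^2
∇×F = (3*x^2*z - 2*x*z + 2, -6*x*y*z - x - 6*y*z^2, -6*x + 2*z^3 + z^2)
At (-2, -2, -1): (-14, 38, 11).

(-14, 38, 11)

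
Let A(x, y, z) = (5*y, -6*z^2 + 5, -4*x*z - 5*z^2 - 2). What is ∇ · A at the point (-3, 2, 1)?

2

∂A₁/∂x = 0
∂A₂/∂y = 0
∂A₃/∂z = -4*x - 10*z
∇·A = -4*x - 10*z
At (-3, 2, 1): 2.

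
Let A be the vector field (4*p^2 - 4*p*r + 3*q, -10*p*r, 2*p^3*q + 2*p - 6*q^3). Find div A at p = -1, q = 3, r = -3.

4

∂A₁/∂p = 8*p - 4*r
∂A₂/∂q = 0
∂A₃/∂r = 0
∇·A = 8*p - 4*r
At (-1, 3, -3): 4.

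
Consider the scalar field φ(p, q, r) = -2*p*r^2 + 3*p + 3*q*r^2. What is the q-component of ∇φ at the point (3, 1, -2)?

(∇φ)_2 = ∂φ/∂q = 3*r^2
At (3, 1, -2): 12.

12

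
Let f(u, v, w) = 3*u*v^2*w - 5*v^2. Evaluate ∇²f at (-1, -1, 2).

∂²f/∂u² = 0
∂²f/∂v² = 2*(3*u*w - 5)
∂²f/∂w² = 0
∇²f = 6*u*w - 10
At (-1, -1, 2): -22.

-22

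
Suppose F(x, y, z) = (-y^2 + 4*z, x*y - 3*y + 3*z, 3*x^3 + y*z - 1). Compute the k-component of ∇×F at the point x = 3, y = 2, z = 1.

(∇×F)_3 = ∂F₂/∂x − ∂F₁/∂y
= y − (-2*y)
= 3*y
At (3, 2, 1): 6.

6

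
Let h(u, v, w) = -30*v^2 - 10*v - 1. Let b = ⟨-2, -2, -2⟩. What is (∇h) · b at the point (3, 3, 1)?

∂h/∂u = 0
∂h/∂v = -60*v - 10
∂h/∂w = 0
∇h at (3, 3, 1) = (0, -190, 0)
∇h · b = (0)(-2) + (-190)(-2) + (0)(-2) = 380

380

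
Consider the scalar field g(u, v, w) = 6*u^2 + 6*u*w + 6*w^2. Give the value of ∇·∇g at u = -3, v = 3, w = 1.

∂²g/∂u² = 12
∂²g/∂v² = 0
∂²g/∂w² = 12
∇²g = 24
At (-3, 3, 1): 24.

24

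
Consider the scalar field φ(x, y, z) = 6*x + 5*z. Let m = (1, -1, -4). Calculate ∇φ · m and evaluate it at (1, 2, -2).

∂φ/∂x = 6
∂φ/∂y = 0
∂φ/∂z = 5
∇φ at (1, 2, -2) = (6, 0, 5)
∇φ · m = (6)(1) + (0)(-1) + (5)(-4) = -14

-14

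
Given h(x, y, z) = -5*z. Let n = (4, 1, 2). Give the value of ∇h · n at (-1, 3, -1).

∂h/∂x = 0
∂h/∂y = 0
∂h/∂z = -5
∇h at (-1, 3, -1) = (0, 0, -5)
∇h · n = (0)(4) + (0)(1) + (-5)(2) = -10

-10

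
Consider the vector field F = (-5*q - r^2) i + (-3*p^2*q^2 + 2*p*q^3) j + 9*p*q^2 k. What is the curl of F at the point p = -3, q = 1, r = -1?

(-54, -7, 25)

(∇×F)₁ = ∂F₃/∂q − ∂F₂/∂r = 18*p*q
(∇×F)₂ = ∂F₁/∂r − ∂F₃/∂p = -9*q^2 - 2*r
(∇×F)₃ = ∂F₂/∂p − ∂F₁/∂q = -6*p*q^2 + 2*q^3 + 5
∇×F = (18*p*q, -9*q^2 - 2*r, -6*p*q^2 + 2*q^3 + 5)
At (-3, 1, -1): (-54, -7, 25).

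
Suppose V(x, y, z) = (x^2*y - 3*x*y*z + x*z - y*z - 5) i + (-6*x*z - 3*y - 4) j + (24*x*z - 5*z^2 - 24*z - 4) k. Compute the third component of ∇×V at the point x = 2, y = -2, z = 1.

-3

(∇×V)_3 = ∂V₂/∂x − ∂V₁/∂y
= -6*z − (x^2 - 3*x*z - z)
= -x^2 + 3*x*z - 5*z
At (2, -2, 1): -3.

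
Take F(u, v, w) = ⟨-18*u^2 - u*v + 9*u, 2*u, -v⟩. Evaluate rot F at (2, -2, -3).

(-1, 0, 4)

(∇×F)₁ = ∂F₃/∂v − ∂F₂/∂w = -1
(∇×F)₂ = ∂F₁/∂w − ∂F₃/∂u = 0
(∇×F)₃ = ∂F₂/∂u − ∂F₁/∂v = u + 2
∇×F = (-1, 0, u + 2)
At (2, -2, -3): (-1, 0, 4).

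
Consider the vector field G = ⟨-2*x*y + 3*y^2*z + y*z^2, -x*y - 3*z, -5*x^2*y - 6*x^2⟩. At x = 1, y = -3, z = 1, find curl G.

(-2, 3, 22)

(∇×G)₁ = ∂G₃/∂y − ∂G₂/∂z = -5*x^2 + 3
(∇×G)₂ = ∂G₁/∂z − ∂G₃/∂x = 10*x*y + 12*x + 3*y^2 + 2*y*z
(∇×G)₃ = ∂G₂/∂x − ∂G₁/∂y = 2*x - 6*y*z - y - z^2
∇×G = (-5*x^2 + 3, 10*x*y + 12*x + 3*y^2 + 2*y*z, 2*x - 6*y*z - y - z^2)
At (1, -3, 1): (-2, 3, 22).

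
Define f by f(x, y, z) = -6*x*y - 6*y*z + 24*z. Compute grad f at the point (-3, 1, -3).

∂f/∂x = -6*y
∂f/∂y = -6*x - 6*z
∂f/∂z = -6*y + 24
∇f = (-6*y, -6*x - 6*z, -6*y + 24)
At (-3, 1, -3): (-6, 36, 18).

(-6, 36, 18)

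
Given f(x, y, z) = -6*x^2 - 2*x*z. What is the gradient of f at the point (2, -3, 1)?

(-26, 0, -4)

∂f/∂x = -12*x - 2*z
∂f/∂y = 0
∂f/∂z = -2*x
∇f = (-12*x - 2*z, 0, -2*x)
At (2, -3, 1): (-26, 0, -4).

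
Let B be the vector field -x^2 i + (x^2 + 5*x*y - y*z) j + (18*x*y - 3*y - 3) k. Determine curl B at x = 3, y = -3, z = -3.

(∇×B)₁ = ∂B₃/∂y − ∂B₂/∂z = 18*x + y - 3
(∇×B)₂ = ∂B₁/∂z − ∂B₃/∂x = -18*y
(∇×B)₃ = ∂B₂/∂x − ∂B₁/∂y = 2*x + 5*y
∇×B = (18*x + y - 3, -18*y, 2*x + 5*y)
At (3, -3, -3): (48, 54, -9).

(48, 54, -9)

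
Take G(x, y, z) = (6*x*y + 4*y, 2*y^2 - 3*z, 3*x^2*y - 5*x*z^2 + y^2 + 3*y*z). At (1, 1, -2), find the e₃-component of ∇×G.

-10

(∇×G)_3 = ∂G₂/∂x − ∂G₁/∂y
= 0 − (6*x + 4)
= -6*x - 4
At (1, 1, -2): -10.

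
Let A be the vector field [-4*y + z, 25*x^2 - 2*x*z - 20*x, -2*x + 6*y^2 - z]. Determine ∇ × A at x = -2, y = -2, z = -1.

(-28, 3, -114)

(∇×A)₁ = ∂A₃/∂y − ∂A₂/∂z = 2*x + 12*y
(∇×A)₂ = ∂A₁/∂z − ∂A₃/∂x = 3
(∇×A)₃ = ∂A₂/∂x − ∂A₁/∂y = 50*x - 2*z - 16
∇×A = (2*x + 12*y, 3, 50*x - 2*z - 16)
At (-2, -2, -1): (-28, 3, -114).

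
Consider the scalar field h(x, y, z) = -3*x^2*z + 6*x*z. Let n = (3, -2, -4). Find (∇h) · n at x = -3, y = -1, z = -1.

108

∂h/∂x = -6*x*z + 6*z
∂h/∂y = 0
∂h/∂z = -3*x^2 + 6*x
∇h at (-3, -1, -1) = (-24, 0, -45)
∇h · n = (-24)(3) + (0)(-2) + (-45)(-4) = 108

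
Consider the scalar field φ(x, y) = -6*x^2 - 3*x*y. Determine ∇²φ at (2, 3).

∂²φ/∂x² = -12
∂²φ/∂y² = 0
∇²φ = -12
At (2, 3): -12.

-12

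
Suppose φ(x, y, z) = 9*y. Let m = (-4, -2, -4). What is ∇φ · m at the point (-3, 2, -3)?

∂φ/∂x = 0
∂φ/∂y = 9
∂φ/∂z = 0
∇φ at (-3, 2, -3) = (0, 9, 0)
∇φ · m = (0)(-4) + (9)(-2) + (0)(-4) = -18

-18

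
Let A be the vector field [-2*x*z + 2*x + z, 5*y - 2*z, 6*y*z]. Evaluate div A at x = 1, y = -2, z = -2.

∂A₁/∂x = -2*z + 2
∂A₂/∂y = 5
∂A₃/∂z = 6*y
∇·A = 6*y - 2*z + 7
At (1, -2, -2): -1.

-1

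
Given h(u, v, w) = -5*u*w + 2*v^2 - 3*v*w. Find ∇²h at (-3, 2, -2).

∂²h/∂u² = 0
∂²h/∂v² = 4
∂²h/∂w² = 0
∇²h = 4
At (-3, 2, -2): 4.

4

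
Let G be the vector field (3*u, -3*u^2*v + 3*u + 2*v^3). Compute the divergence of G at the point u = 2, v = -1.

∂G₁/∂u = 3
∂G₂/∂v = -3*u^2 + 6*v^2
∇·G = -3*u^2 + 6*v^2 + 3
At (2, -1): -3.

-3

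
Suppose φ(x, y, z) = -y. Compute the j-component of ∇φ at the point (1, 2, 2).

(∇φ)_2 = ∂φ/∂y = -1
At (1, 2, 2): -1.

-1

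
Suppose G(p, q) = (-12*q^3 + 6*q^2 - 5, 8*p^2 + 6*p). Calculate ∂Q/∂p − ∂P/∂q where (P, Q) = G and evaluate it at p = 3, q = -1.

∂G₂/∂p = 16*p + 6
∂G₁/∂q = -36*q^2 + 12*q
Scalar curl = 16*p + 36*q^2 - 12*q + 6
At (3, -1): 102.

102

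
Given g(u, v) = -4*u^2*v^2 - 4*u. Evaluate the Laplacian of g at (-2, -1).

∂²g/∂u² = -8*v^2
∂²g/∂v² = -8*u^2
∇²g = -8*u^2 - 8*v^2
At (-2, -1): -40.

-40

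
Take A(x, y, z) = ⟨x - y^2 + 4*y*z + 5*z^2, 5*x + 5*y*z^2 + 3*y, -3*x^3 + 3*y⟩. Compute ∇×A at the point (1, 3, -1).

(33, 11, 15)

(∇×A)₁ = ∂A₃/∂y − ∂A₂/∂z = -10*y*z + 3
(∇×A)₂ = ∂A₁/∂z − ∂A₃/∂x = 9*x^2 + 4*y + 10*z
(∇×A)₃ = ∂A₂/∂x − ∂A₁/∂y = 2*y - 4*z + 5
∇×A = (-10*y*z + 3, 9*x^2 + 4*y + 10*z, 2*y - 4*z + 5)
At (1, 3, -1): (33, 11, 15).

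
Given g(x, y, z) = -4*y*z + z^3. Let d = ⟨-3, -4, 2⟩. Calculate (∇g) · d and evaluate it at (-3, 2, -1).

∂g/∂x = 0
∂g/∂y = -4*z
∂g/∂z = -4*y + 3*z^2
∇g at (-3, 2, -1) = (0, 4, -5)
∇g · d = (0)(-3) + (4)(-4) + (-5)(2) = -26

-26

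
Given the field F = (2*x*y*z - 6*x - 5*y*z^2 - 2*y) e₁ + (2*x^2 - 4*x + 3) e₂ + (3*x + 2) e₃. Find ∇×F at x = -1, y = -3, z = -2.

(0, -57, 10)

(∇×F)₁ = ∂F₃/∂y − ∂F₂/∂z = 0
(∇×F)₂ = ∂F₁/∂z − ∂F₃/∂x = 2*x*y - 10*y*z - 3
(∇×F)₃ = ∂F₂/∂x − ∂F₁/∂y = -2*x*z + 4*x + 5*z^2 - 2
∇×F = (0, 2*x*y - 10*y*z - 3, -2*x*z + 4*x + 5*z^2 - 2)
At (-1, -3, -2): (0, -57, 10).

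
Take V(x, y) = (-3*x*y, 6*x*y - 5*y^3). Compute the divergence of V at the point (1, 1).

-12

∂V₁/∂x = -3*y
∂V₂/∂y = 6*x - 15*y^2
∇·V = 6*x - 15*y^2 - 3*y
At (1, 1): -12.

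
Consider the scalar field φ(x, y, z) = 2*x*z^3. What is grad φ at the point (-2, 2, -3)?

∂φ/∂x = 2*z^3
∂φ/∂y = 0
∂φ/∂z = 6*x*z^2
∇φ = (2*z^3, 0, 6*x*z^2)
At (-2, 2, -3): (-54, 0, -108).

(-54, 0, -108)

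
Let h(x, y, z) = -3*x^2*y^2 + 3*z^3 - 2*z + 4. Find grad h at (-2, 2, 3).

∂h/∂x = -6*x*y^2
∂h/∂y = -6*x^2*y
∂h/∂z = 9*z^2 - 2
∇h = (-6*x*y^2, -6*x^2*y, 9*z^2 - 2)
At (-2, 2, 3): (48, -48, 79).

(48, -48, 79)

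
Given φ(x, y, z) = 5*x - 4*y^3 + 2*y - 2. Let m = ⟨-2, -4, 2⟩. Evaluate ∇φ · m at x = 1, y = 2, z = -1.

174

∂φ/∂x = 5
∂φ/∂y = -12*y^2 + 2
∂φ/∂z = 0
∇φ at (1, 2, -1) = (5, -46, 0)
∇φ · m = (5)(-2) + (-46)(-4) + (0)(2) = 174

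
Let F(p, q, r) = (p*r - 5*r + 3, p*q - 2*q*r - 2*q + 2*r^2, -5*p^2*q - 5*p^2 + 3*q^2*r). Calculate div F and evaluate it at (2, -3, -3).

30

∂F₁/∂p = r
∂F₂/∂q = p - 2*r - 2
∂F₃/∂r = 3*q^2
∇·F = p + 3*q^2 - r - 2
At (2, -3, -3): 30.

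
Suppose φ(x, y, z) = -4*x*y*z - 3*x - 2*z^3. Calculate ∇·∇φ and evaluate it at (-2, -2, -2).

∂²φ/∂x² = 0
∂²φ/∂y² = 0
∂²φ/∂z² = -12*z
∇²φ = -12*z
At (-2, -2, -2): 24.

24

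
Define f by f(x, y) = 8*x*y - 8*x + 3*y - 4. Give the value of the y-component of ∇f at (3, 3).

27

(∇f)_2 = ∂f/∂y = 8*x + 3
At (3, 3): 27.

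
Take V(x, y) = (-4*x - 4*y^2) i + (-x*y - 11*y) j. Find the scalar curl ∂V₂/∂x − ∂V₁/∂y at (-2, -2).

∂V₂/∂x = -y
∂V₁/∂y = -8*y
Scalar curl = 7*y
At (-2, -2): -14.

-14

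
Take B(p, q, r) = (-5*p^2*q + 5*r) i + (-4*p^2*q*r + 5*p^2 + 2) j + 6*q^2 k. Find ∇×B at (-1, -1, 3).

(∇×B)₁ = ∂B₃/∂q − ∂B₂/∂r = 4*p^2*q + 12*q
(∇×B)₂ = ∂B₁/∂r − ∂B₃/∂p = 5
(∇×B)₃ = ∂B₂/∂p − ∂B₁/∂q = 5*p^2 - 8*p*q*r + 10*p
∇×B = (4*p^2*q + 12*q, 5, 5*p^2 - 8*p*q*r + 10*p)
At (-1, -1, 3): (-16, 5, -29).

(-16, 5, -29)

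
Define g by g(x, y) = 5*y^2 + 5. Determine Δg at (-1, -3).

10

∂²g/∂x² = 0
∂²g/∂y² = 10
∇²g = 10
At (-1, -3): 10.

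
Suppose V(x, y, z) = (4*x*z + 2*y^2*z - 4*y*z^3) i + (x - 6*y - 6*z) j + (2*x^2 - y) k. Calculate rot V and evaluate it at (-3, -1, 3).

(∇×V)₁ = ∂V₃/∂y − ∂V₂/∂z = 5
(∇×V)₂ = ∂V₁/∂z − ∂V₃/∂x = 2*y^2 - 12*y*z^2
(∇×V)₃ = ∂V₂/∂x − ∂V₁/∂y = -4*y*z + 4*z^3 + 1
∇×V = (5, 2*y^2 - 12*y*z^2, -4*y*z + 4*z^3 + 1)
At (-3, -1, 3): (5, 110, 121).

(5, 110, 121)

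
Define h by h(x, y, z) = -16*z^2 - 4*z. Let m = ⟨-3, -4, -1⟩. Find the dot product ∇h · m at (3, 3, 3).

∂h/∂x = 0
∂h/∂y = 0
∂h/∂z = -32*z - 4
∇h at (3, 3, 3) = (0, 0, -100)
∇h · m = (0)(-3) + (0)(-4) + (-100)(-1) = 100

100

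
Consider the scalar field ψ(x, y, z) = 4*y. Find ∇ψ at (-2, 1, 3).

(0, 4, 0)

∂ψ/∂x = 0
∂ψ/∂y = 4
∂ψ/∂z = 0
∇ψ = (0, 4, 0)
At (-2, 1, 3): (0, 4, 0).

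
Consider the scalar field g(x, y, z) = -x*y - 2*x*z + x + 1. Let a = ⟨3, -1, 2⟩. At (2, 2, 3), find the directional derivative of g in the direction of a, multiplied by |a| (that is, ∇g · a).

∂g/∂x = -y - 2*z + 1
∂g/∂y = -x
∂g/∂z = -2*x
∇g at (2, 2, 3) = (-7, -2, -4)
∇g · a = (-7)(3) + (-2)(-1) + (-4)(2) = -27

-27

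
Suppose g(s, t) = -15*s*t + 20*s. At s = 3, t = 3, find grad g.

(-25, -45)

∂g/∂s = -15*t + 20
∂g/∂t = -15*s
∇g = (-15*t + 20, -15*s)
At (3, 3): (-25, -45).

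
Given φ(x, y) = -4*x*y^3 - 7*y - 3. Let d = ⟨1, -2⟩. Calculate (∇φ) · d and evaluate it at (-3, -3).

-526

∂φ/∂x = -4*y^3
∂φ/∂y = -12*x*y^2 - 7
∇φ at (-3, -3) = (108, 317)
∇φ · d = (108)(1) + (317)(-2) = -526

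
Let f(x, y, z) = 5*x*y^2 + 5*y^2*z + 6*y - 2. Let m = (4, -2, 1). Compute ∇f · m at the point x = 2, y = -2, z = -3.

∂f/∂x = 5*y^2
∂f/∂y = 10*x*y + 10*y*z + 6
∂f/∂z = 5*y^2
∇f at (2, -2, -3) = (20, 26, 20)
∇f · m = (20)(4) + (26)(-2) + (20)(1) = 48

48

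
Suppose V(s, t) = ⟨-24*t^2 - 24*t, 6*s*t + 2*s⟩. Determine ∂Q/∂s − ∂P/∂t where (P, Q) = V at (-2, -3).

-136

∂V₂/∂s = 6*t + 2
∂V₁/∂t = -48*t - 24
Scalar curl = 54*t + 26
At (-2, -3): -136.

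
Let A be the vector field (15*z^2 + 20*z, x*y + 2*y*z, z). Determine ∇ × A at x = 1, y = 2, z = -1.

(∇×A)₁ = ∂A₃/∂y − ∂A₂/∂z = -2*y
(∇×A)₂ = ∂A₁/∂z − ∂A₃/∂x = 30*z + 20
(∇×A)₃ = ∂A₂/∂x − ∂A₁/∂y = y
∇×A = (-2*y, 30*z + 20, y)
At (1, 2, -1): (-4, -10, 2).

(-4, -10, 2)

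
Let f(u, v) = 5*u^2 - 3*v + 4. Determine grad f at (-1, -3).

(-10, -3)

∂f/∂u = 10*u
∂f/∂v = -3
∇f = (10*u, -3)
At (-1, -3): (-10, -3).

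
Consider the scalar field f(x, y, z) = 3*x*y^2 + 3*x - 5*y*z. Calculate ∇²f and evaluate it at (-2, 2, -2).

∂²f/∂x² = 0
∂²f/∂y² = 6*x
∂²f/∂z² = 0
∇²f = 6*x
At (-2, 2, -2): -12.

-12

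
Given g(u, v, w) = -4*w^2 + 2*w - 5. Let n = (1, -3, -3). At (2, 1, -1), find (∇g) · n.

-30

∂g/∂u = 0
∂g/∂v = 0
∂g/∂w = -8*w + 2
∇g at (2, 1, -1) = (0, 0, 10)
∇g · n = (0)(1) + (0)(-3) + (10)(-3) = -30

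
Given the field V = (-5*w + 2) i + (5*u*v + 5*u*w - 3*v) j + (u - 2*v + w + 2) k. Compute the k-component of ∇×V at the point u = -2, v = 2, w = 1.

15

(∇×V)_3 = ∂V₂/∂u − ∂V₁/∂v
= 5*v + 5*w − (0)
= 5*v + 5*w
At (-2, 2, 1): 15.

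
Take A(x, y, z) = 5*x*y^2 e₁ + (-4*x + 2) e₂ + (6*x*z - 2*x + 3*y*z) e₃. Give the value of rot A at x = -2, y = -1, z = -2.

(-6, 14, -24)

(∇×A)₁ = ∂A₃/∂y − ∂A₂/∂z = 3*z
(∇×A)₂ = ∂A₁/∂z − ∂A₃/∂x = -6*z + 2
(∇×A)₃ = ∂A₂/∂x − ∂A₁/∂y = -10*x*y - 4
∇×A = (3*z, -6*z + 2, -10*x*y - 4)
At (-2, -1, -2): (-6, 14, -24).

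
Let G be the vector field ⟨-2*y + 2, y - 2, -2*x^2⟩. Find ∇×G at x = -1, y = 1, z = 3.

(0, -4, 2)

(∇×G)₁ = ∂G₃/∂y − ∂G₂/∂z = 0
(∇×G)₂ = ∂G₁/∂z − ∂G₃/∂x = 4*x
(∇×G)₃ = ∂G₂/∂x − ∂G₁/∂y = 2
∇×G = (0, 4*x, 2)
At (-1, 1, 3): (0, -4, 2).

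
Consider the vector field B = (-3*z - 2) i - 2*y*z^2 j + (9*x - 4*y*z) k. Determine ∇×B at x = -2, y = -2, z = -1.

(∇×B)₁ = ∂B₃/∂y − ∂B₂/∂z = 4*y*z - 4*z
(∇×B)₂ = ∂B₁/∂z − ∂B₃/∂x = -12
(∇×B)₃ = ∂B₂/∂x − ∂B₁/∂y = 0
∇×B = (4*y*z - 4*z, -12, 0)
At (-2, -2, -1): (12, -12, 0).

(12, -12, 0)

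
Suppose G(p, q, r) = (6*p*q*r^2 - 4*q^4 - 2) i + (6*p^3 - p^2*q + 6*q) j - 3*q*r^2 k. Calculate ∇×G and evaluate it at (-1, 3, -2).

(-12, 72, 480)

(∇×G)₁ = ∂G₃/∂q − ∂G₂/∂r = -3*r^2
(∇×G)₂ = ∂G₁/∂r − ∂G₃/∂p = 12*p*q*r
(∇×G)₃ = ∂G₂/∂p − ∂G₁/∂q = 18*p^2 - 2*p*q - 6*p*r^2 + 16*q^3
∇×G = (-3*r^2, 12*p*q*r, 18*p^2 - 2*p*q - 6*p*r^2 + 16*q^3)
At (-1, 3, -2): (-12, 72, 480).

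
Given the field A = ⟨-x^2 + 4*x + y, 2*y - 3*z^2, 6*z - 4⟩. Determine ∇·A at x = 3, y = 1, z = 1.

∂A₁/∂x = -2*x + 4
∂A₂/∂y = 2
∂A₃/∂z = 6
∇·A = -2*x + 12
At (3, 1, 1): 6.

6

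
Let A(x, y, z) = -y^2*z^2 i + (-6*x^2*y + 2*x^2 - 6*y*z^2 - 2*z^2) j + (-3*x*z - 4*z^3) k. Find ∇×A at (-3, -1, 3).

(∇×A)₁ = ∂A₃/∂y − ∂A₂/∂z = 12*y*z + 4*z
(∇×A)₂ = ∂A₁/∂z − ∂A₃/∂x = -2*y^2*z + 3*z
(∇×A)₃ = ∂A₂/∂x − ∂A₁/∂y = -12*x*y + 4*x + 2*y*z^2
∇×A = (12*y*z + 4*z, -2*y^2*z + 3*z, -12*x*y + 4*x + 2*y*z^2)
At (-3, -1, 3): (-24, 3, -66).

(-24, 3, -66)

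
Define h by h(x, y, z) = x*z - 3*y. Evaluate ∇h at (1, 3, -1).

(-1, -3, 1)

∂h/∂x = z
∂h/∂y = -3
∂h/∂z = x
∇h = (z, -3, x)
At (1, 3, -1): (-1, -3, 1).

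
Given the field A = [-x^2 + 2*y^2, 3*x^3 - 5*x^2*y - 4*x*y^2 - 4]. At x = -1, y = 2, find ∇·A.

13

∂A₁/∂x = -2*x
∂A₂/∂y = -5*x^2 - 8*x*y
∇·A = -5*x^2 - 8*x*y - 2*x
At (-1, 2): 13.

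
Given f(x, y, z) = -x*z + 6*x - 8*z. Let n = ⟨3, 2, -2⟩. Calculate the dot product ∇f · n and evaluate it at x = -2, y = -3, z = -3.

39

∂f/∂x = -z + 6
∂f/∂y = 0
∂f/∂z = -x - 8
∇f at (-2, -3, -3) = (9, 0, -6)
∇f · n = (9)(3) + (0)(2) + (-6)(-2) = 39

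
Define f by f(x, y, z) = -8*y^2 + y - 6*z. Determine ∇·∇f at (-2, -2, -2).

∂²f/∂x² = 0
∂²f/∂y² = -16
∂²f/∂z² = 0
∇²f = -16
At (-2, -2, -2): -16.

-16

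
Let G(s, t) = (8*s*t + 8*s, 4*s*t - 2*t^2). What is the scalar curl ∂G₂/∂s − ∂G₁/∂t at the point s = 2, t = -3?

-28

∂G₂/∂s = 4*t
∂G₁/∂t = 8*s
Scalar curl = -8*s + 4*t
At (2, -3): -28.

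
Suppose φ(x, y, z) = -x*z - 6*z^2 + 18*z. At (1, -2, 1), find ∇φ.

∂φ/∂x = -z
∂φ/∂y = 0
∂φ/∂z = -x - 12*z + 18
∇φ = (-z, 0, -x - 12*z + 18)
At (1, -2, 1): (-1, 0, 5).

(-1, 0, 5)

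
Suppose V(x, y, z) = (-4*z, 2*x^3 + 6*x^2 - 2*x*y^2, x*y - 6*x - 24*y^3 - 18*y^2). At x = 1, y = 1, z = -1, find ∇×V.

(-107, 1, 16)

(∇×V)₁ = ∂V₃/∂y − ∂V₂/∂z = x - 72*y^2 - 36*y
(∇×V)₂ = ∂V₁/∂z − ∂V₃/∂x = -y + 2
(∇×V)₃ = ∂V₂/∂x − ∂V₁/∂y = 6*x^2 + 12*x - 2*y^2
∇×V = (x - 72*y^2 - 36*y, -y + 2, 6*x^2 + 12*x - 2*y^2)
At (1, 1, -1): (-107, 1, 16).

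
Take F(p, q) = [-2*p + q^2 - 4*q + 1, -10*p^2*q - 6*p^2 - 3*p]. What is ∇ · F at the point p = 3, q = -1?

∂F₁/∂p = -2
∂F₂/∂q = -10*p^2
∇·F = -10*p^2 - 2
At (3, -1): -92.

-92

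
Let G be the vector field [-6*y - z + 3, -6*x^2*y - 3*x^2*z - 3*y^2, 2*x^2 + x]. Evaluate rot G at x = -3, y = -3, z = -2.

(∇×G)₁ = ∂G₃/∂y − ∂G₂/∂z = 3*x^2
(∇×G)₂ = ∂G₁/∂z − ∂G₃/∂x = -4*x - 2
(∇×G)₃ = ∂G₂/∂x − ∂G₁/∂y = -12*x*y - 6*x*z + 6
∇×G = (3*x^2, -4*x - 2, -12*x*y - 6*x*z + 6)
At (-3, -3, -2): (27, 10, -138).

(27, 10, -138)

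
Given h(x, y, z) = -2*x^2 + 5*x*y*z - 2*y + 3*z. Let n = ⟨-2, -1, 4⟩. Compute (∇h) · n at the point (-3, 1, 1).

-65

∂h/∂x = -4*x + 5*y*z
∂h/∂y = 5*x*z - 2
∂h/∂z = 5*x*y + 3
∇h at (-3, 1, 1) = (17, -17, -12)
∇h · n = (17)(-2) + (-17)(-1) + (-12)(4) = -65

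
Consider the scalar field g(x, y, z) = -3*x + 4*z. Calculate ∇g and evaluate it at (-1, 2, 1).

(-3, 0, 4)

∂g/∂x = -3
∂g/∂y = 0
∂g/∂z = 4
∇g = (-3, 0, 4)
At (-1, 2, 1): (-3, 0, 4).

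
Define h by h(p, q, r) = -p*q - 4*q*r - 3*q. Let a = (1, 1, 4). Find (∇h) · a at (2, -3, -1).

∂h/∂p = -q
∂h/∂q = -p - 4*r - 3
∂h/∂r = -4*q
∇h at (2, -3, -1) = (3, -1, 12)
∇h · a = (3)(1) + (-1)(1) + (12)(4) = 50

50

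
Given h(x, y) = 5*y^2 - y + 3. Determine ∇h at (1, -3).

∂h/∂x = 0
∂h/∂y = 10*y - 1
∇h = (0, 10*y - 1)
At (1, -3): (0, -31).

(0, -31)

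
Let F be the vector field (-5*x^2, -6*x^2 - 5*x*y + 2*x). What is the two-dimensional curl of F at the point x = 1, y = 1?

∂F₂/∂x = -12*x - 5*y + 2
∂F₁/∂y = 0
Scalar curl = -12*x - 5*y + 2
At (1, 1): -15.

-15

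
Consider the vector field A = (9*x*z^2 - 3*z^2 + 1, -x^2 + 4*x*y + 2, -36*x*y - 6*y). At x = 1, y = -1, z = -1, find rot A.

(∇×A)₁ = ∂A₃/∂y − ∂A₂/∂z = -36*x - 6
(∇×A)₂ = ∂A₁/∂z − ∂A₃/∂x = 18*x*z + 36*y - 6*z
(∇×A)₃ = ∂A₂/∂x − ∂A₁/∂y = -2*x + 4*y
∇×A = (-36*x - 6, 18*x*z + 36*y - 6*z, -2*x + 4*y)
At (1, -1, -1): (-42, -48, -6).

(-42, -48, -6)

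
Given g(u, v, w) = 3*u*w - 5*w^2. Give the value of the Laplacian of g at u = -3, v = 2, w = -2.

-10

∂²g/∂u² = 0
∂²g/∂v² = 0
∂²g/∂w² = -10
∇²g = -10
At (-3, 2, -2): -10.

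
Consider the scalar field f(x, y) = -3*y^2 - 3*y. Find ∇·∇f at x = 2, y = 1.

∂²f/∂x² = 0
∂²f/∂y² = -6
∇²f = -6
At (2, 1): -6.

-6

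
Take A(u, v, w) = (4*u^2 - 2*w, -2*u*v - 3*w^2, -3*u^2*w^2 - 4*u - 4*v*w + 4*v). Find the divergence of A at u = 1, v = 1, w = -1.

∂A₁/∂u = 8*u
∂A₂/∂v = -2*u
∂A₃/∂w = -6*u^2*w - 4*v
∇·A = -6*u^2*w + 6*u - 4*v
At (1, 1, -1): 8.

8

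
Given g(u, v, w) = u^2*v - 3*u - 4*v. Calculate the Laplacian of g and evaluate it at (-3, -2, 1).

-4

∂²g/∂u² = 2*v
∂²g/∂v² = 0
∂²g/∂w² = 0
∇²g = 2*v
At (-3, -2, 1): -4.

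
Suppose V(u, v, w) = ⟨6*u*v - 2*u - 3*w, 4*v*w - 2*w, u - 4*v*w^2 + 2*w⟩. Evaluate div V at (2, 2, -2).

36

∂V₁/∂u = 6*v - 2
∂V₂/∂v = 4*w
∂V₃/∂w = -8*v*w + 2
∇·V = -8*v*w + 6*v + 4*w
At (2, 2, -2): 36.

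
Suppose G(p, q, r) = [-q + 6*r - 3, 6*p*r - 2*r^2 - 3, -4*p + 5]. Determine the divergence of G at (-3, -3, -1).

0

∂G₁/∂p = 0
∂G₂/∂q = 0
∂G₃/∂r = 0
∇·G = 0
At (-3, -3, -1): 0.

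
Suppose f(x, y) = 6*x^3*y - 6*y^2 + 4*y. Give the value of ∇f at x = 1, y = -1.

(-18, 22)

∂f/∂x = 18*x^2*y
∂f/∂y = 6*x^3 - 12*y + 4
∇f = (18*x^2*y, 6*x^3 - 12*y + 4)
At (1, -1): (-18, 22).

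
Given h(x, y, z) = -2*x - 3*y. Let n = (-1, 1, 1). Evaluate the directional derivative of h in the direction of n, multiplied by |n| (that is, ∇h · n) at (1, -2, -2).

-1

∂h/∂x = -2
∂h/∂y = -3
∂h/∂z = 0
∇h at (1, -2, -2) = (-2, -3, 0)
∇h · n = (-2)(-1) + (-3)(1) + (0)(1) = -1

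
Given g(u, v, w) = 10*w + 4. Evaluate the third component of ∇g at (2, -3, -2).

10

(∇g)_3 = ∂g/∂w = 10
At (2, -3, -2): 10.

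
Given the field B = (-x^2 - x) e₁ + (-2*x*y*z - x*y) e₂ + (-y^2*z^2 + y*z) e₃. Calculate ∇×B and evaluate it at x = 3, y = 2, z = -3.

(∇×B)₁ = ∂B₃/∂y − ∂B₂/∂z = 2*x*y - 2*y*z^2 + z
(∇×B)₂ = ∂B₁/∂z − ∂B₃/∂x = 0
(∇×B)₃ = ∂B₂/∂x − ∂B₁/∂y = -2*y*z - y
∇×B = (2*x*y - 2*y*z^2 + z, 0, -2*y*z - y)
At (3, 2, -3): (-27, 0, 10).

(-27, 0, 10)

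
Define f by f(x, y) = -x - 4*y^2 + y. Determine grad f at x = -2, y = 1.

∂f/∂x = -1
∂f/∂y = -8*y + 1
∇f = (-1, -8*y + 1)
At (-2, 1): (-1, -7).

(-1, -7)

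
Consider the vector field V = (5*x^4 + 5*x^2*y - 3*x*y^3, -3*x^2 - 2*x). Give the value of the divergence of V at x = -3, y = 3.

∂V₁/∂x = 20*x^3 + 10*x*y - 3*y^3
∂V₂/∂y = 0
∇·V = 20*x^3 + 10*x*y - 3*y^3
At (-3, 3): -711.

-711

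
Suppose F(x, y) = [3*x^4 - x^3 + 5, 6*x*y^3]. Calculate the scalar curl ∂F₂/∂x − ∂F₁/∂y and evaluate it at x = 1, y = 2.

∂F₂/∂x = 6*y^3
∂F₁/∂y = 0
Scalar curl = 6*y^3
At (1, 2): 48.

48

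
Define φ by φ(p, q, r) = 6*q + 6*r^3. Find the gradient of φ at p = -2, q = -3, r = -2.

∂φ/∂p = 0
∂φ/∂q = 6
∂φ/∂r = 18*r^2
∇φ = (0, 6, 18*r^2)
At (-2, -3, -2): (0, 6, 72).

(0, 6, 72)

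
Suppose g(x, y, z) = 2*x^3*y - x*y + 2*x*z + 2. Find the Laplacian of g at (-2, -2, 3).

48

∂²g/∂x² = 12*x*y
∂²g/∂y² = 0
∂²g/∂z² = 0
∇²g = 12*x*y
At (-2, -2, 3): 48.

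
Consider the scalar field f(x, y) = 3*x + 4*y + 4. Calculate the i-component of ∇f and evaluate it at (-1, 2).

(∇f)_1 = ∂f/∂x = 3
At (-1, 2): 3.

3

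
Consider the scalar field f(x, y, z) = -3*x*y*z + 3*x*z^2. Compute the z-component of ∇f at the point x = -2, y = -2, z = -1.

0

(∇f)_3 = ∂f/∂z = -3*x*y + 6*x*z
At (-2, -2, -1): 0.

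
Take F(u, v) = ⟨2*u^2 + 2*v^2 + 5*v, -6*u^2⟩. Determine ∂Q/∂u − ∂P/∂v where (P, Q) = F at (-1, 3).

∂F₂/∂u = -12*u
∂F₁/∂v = 4*v + 5
Scalar curl = -12*u - 4*v - 5
At (-1, 3): -5.

-5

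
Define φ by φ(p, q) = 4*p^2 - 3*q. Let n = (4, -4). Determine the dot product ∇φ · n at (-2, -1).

∂φ/∂p = 8*p
∂φ/∂q = -3
∇φ at (-2, -1) = (-16, -3)
∇φ · n = (-16)(4) + (-3)(-4) = -52

-52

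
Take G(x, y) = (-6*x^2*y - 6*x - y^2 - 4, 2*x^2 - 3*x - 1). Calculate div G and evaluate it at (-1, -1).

-18

∂G₁/∂x = -12*x*y - 6
∂G₂/∂y = 0
∇·G = -12*x*y - 6
At (-1, -1): -18.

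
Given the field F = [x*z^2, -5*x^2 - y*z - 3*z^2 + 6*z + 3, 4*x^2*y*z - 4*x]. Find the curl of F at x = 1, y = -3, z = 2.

(11, 56, -10)

(∇×F)₁ = ∂F₃/∂y − ∂F₂/∂z = 4*x^2*z + y + 6*z - 6
(∇×F)₂ = ∂F₁/∂z − ∂F₃/∂x = -8*x*y*z + 2*x*z + 4
(∇×F)₃ = ∂F₂/∂x − ∂F₁/∂y = -10*x
∇×F = (4*x^2*z + y + 6*z - 6, -8*x*y*z + 2*x*z + 4, -10*x)
At (1, -3, 2): (11, 56, -10).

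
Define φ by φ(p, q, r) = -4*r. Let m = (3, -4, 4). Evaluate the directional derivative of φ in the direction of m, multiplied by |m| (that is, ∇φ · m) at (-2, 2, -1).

-16

∂φ/∂p = 0
∂φ/∂q = 0
∂φ/∂r = -4
∇φ at (-2, 2, -1) = (0, 0, -4)
∇φ · m = (0)(3) + (0)(-4) + (-4)(4) = -16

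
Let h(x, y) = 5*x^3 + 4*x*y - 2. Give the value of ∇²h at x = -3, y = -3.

∂²h/∂x² = 30*x
∂²h/∂y² = 0
∇²h = 30*x
At (-3, -3): -90.

-90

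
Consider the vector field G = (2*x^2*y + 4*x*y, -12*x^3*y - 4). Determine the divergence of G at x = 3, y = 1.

-308

∂G₁/∂x = 4*x*y + 4*y
∂G₂/∂y = -12*x^3
∇·G = -12*x^3 + 4*x*y + 4*y
At (3, 1): -308.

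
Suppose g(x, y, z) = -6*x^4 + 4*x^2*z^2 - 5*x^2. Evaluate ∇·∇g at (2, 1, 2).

-234

∂²g/∂x² = 2*(-36*x^2 + 4*z^2 - 5)
∂²g/∂y² = 0
∂²g/∂z² = 8*x^2
∇²g = -64*x^2 + 8*z^2 - 10
At (2, 1, 2): -234.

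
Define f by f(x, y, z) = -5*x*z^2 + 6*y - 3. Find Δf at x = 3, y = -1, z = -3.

-30

∂²f/∂x² = 0
∂²f/∂y² = 0
∂²f/∂z² = -10*x
∇²f = -10*x
At (3, -1, -3): -30.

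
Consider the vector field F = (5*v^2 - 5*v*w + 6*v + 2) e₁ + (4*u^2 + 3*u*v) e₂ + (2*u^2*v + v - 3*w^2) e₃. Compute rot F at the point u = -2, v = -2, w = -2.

(∇×F)₁ = ∂F₃/∂v − ∂F₂/∂w = 2*u^2 + 1
(∇×F)₂ = ∂F₁/∂w − ∂F₃/∂u = -4*u*v - 5*v
(∇×F)₃ = ∂F₂/∂u − ∂F₁/∂v = 8*u - 7*v + 5*w - 6
∇×F = (2*u^2 + 1, -4*u*v - 5*v, 8*u - 7*v + 5*w - 6)
At (-2, -2, -2): (9, -6, -18).

(9, -6, -18)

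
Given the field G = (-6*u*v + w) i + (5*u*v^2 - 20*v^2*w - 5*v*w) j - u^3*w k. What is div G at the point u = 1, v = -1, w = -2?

∂G₁/∂u = -6*v
∂G₂/∂v = 10*u*v - 40*v*w - 5*w
∂G₃/∂w = -u^3
∇·G = -u^3 + 10*u*v - 40*v*w - 6*v - 5*w
At (1, -1, -2): -75.

-75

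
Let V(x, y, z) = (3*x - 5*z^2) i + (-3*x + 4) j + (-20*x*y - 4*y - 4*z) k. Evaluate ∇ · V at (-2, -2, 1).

-1

∂V₁/∂x = 3
∂V₂/∂y = 0
∂V₃/∂z = -4
∇·V = -1
At (-2, -2, 1): -1.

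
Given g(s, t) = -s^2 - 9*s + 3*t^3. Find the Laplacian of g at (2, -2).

-38

∂²g/∂s² = -2
∂²g/∂t² = 18*t
∇²g = 18*t - 2
At (2, -2): -38.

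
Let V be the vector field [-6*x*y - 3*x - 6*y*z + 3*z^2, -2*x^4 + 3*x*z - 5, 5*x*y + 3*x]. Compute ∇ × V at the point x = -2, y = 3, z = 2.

(-4, -24, 70)

(∇×V)₁ = ∂V₃/∂y − ∂V₂/∂z = 2*x
(∇×V)₂ = ∂V₁/∂z − ∂V₃/∂x = -11*y + 6*z - 3
(∇×V)₃ = ∂V₂/∂x − ∂V₁/∂y = -8*x^3 + 6*x + 9*z
∇×V = (2*x, -11*y + 6*z - 3, -8*x^3 + 6*x + 9*z)
At (-2, 3, 2): (-4, -24, 70).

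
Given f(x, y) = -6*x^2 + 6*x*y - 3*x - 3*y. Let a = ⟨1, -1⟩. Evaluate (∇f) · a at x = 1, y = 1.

-12

∂f/∂x = -12*x + 6*y - 3
∂f/∂y = 6*x - 3
∇f at (1, 1) = (-9, 3)
∇f · a = (-9)(1) + (3)(-1) = -12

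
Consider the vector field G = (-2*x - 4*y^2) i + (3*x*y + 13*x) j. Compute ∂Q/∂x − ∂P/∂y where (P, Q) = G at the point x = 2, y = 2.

∂G₂/∂x = 3*y + 13
∂G₁/∂y = -8*y
Scalar curl = 11*y + 13
At (2, 2): 35.

35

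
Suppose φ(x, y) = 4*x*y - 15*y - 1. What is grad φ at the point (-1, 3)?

(12, -19)

∂φ/∂x = 4*y
∂φ/∂y = 4*x - 15
∇φ = (4*y, 4*x - 15)
At (-1, 3): (12, -19).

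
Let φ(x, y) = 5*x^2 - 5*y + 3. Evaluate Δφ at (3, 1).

∂²φ/∂x² = 10
∂²φ/∂y² = 0
∇²φ = 10
At (3, 1): 10.

10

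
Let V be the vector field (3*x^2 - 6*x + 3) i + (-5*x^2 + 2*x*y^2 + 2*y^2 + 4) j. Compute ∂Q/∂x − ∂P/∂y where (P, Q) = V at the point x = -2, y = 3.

38

∂V₂/∂x = -10*x + 2*y^2
∂V₁/∂y = 0
Scalar curl = -10*x + 2*y^2
At (-2, 3): 38.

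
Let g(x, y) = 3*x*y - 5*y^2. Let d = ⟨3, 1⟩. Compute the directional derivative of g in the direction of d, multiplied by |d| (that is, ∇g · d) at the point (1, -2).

∂g/∂x = 3*y
∂g/∂y = 3*x - 10*y
∇g at (1, -2) = (-6, 23)
∇g · d = (-6)(3) + (23)(1) = 5

5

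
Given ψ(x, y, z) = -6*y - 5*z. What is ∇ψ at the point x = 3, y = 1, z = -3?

(0, -6, -5)

∂ψ/∂x = 0
∂ψ/∂y = -6
∂ψ/∂z = -5
∇ψ = (0, -6, -5)
At (3, 1, -3): (0, -6, -5).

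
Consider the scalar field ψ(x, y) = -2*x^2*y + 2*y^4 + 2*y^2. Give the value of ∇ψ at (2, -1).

∂ψ/∂x = -4*x*y
∂ψ/∂y = -2*x^2 + 8*y^3 + 4*y
∇ψ = (-4*x*y, -2*x^2 + 8*y^3 + 4*y)
At (2, -1): (8, -20).

(8, -20)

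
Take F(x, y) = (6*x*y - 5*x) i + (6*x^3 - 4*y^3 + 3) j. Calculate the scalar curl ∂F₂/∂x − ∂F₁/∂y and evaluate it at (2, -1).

∂F₂/∂x = 18*x^2
∂F₁/∂y = 6*x
Scalar curl = 18*x^2 - 6*x
At (2, -1): 60.

60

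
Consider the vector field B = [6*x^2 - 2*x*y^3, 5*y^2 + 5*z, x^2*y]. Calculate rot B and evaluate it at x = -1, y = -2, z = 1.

(-4, -4, -24)

(∇×B)₁ = ∂B₃/∂y − ∂B₂/∂z = x^2 - 5
(∇×B)₂ = ∂B₁/∂z − ∂B₃/∂x = -2*x*y
(∇×B)₃ = ∂B₂/∂x − ∂B₁/∂y = 6*x*y^2
∇×B = (x^2 - 5, -2*x*y, 6*x*y^2)
At (-1, -2, 1): (-4, -4, -24).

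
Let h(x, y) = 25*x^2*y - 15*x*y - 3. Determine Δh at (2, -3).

∂²h/∂x² = 50*y
∂²h/∂y² = 0
∇²h = 50*y
At (2, -3): -150.

-150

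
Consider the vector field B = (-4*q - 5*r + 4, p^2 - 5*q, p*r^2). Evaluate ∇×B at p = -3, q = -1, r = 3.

(∇×B)₁ = ∂B₃/∂q − ∂B₂/∂r = 0
(∇×B)₂ = ∂B₁/∂r − ∂B₃/∂p = -r^2 - 5
(∇×B)₃ = ∂B₂/∂p − ∂B₁/∂q = 2*p + 4
∇×B = (0, -r^2 - 5, 2*p + 4)
At (-3, -1, 3): (0, -14, -2).

(0, -14, -2)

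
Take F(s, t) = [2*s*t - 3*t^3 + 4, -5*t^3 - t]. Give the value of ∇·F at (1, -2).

-65

∂F₁/∂s = 2*t
∂F₂/∂t = -15*t^2 - 1
∇·F = -15*t^2 + 2*t - 1
At (1, -2): -65.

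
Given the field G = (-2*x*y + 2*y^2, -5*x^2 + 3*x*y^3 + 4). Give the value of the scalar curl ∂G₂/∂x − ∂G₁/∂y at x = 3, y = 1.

-25

∂G₂/∂x = -10*x + 3*y^3
∂G₁/∂y = -2*x + 4*y
Scalar curl = -8*x + 3*y^3 - 4*y
At (3, 1): -25.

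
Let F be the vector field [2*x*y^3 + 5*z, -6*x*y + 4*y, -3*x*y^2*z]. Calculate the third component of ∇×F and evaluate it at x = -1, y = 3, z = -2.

36

(∇×F)_3 = ∂F₂/∂x − ∂F₁/∂y
= -6*y − (6*x*y^2)
= -6*x*y^2 - 6*y
At (-1, 3, -2): 36.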